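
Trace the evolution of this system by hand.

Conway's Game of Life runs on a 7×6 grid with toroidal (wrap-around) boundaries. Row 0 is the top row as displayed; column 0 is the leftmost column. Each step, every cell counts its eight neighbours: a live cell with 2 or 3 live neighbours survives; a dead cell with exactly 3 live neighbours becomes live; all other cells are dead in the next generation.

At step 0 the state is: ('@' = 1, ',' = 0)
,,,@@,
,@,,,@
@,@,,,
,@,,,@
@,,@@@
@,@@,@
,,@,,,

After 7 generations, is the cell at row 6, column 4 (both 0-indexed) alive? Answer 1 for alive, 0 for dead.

0

step 0: ,,,@@,
,@,,,@
@,@,,,
,@,,,@
@,,@@@
@,@@,@
,,@,,,
step 1: ,,@@@,
@@@@@@
,,@,,@
,@@@,,
,,,@,,
@,@,,,
,@@,,@
step 2: ,,,,,,
@,,,,,
,,,,,@
,@,@@,
,,,@,,
@,@@,,
@,,,@@
step 3: @,,,,,
,,,,,,
@,,,@@
,,@@@,
,@,,,,
@@@@,,
@@,@@@
step 4: @@,,@,
@,,,,,
,,,,@@
@@@@@,
@,,,@,
,,,@,,
,,,@@,
step 5: @@,@@,
@@,,@,
,,@,@,
@@@,,,
@,,,@,
,,,@,@
,,@@@@
step 6: ,,,,,,
@,,,@,
,,@,,,
@,@,,,
@,@@@,
@,@,,,
,@,,,,
step 7: ,,,,,,
,,,,,,
,,,@,@
,,@,,@
@,@,,,
@,@,,@
,@,,,,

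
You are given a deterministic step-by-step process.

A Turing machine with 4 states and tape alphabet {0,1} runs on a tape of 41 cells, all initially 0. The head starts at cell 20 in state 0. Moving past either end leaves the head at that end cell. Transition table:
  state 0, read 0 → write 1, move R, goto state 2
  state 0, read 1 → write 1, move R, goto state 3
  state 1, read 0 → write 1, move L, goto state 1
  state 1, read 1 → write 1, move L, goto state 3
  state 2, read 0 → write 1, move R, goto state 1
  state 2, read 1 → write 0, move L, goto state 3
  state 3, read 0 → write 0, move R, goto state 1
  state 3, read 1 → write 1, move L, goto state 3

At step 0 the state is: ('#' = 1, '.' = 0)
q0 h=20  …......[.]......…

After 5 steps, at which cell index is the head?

gen 0: q0 h=20  …......[.]......…
gen 1: q2 h=21  ….....#[.]......…
gen 2: q1 h=22  …....##[.]......…
gen 3: q1 h=21  ….....#[#]#.....…
gen 4: q3 h=20  …......[#]##....…
gen 5: q3 h=19  …......[.]###...…

19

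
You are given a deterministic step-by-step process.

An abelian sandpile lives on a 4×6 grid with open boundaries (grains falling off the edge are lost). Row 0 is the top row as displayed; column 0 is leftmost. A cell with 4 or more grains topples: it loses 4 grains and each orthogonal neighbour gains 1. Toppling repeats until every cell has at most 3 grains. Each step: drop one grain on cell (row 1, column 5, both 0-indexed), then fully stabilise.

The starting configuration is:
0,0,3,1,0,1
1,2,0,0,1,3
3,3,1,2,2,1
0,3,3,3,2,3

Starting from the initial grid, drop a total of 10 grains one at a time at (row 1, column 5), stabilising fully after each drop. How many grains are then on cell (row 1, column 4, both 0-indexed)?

t=0: 0,0,3,1,0,1
1,2,0,0,1,3
3,3,1,2,2,1
0,3,3,3,2,3
t=1: 0,0,3,1,0,2
1,2,0,0,2,0
3,3,1,2,2,2
0,3,3,3,2,3
t=2: 0,0,3,1,0,2
1,2,0,0,2,1
3,3,1,2,2,2
0,3,3,3,2,3
t=3: 0,0,3,1,0,2
1,2,0,0,2,2
3,3,1,2,2,2
0,3,3,3,2,3
t=4: 0,0,3,1,0,2
1,2,0,0,2,3
3,3,1,2,2,2
0,3,3,3,2,3
t=5: 0,0,3,1,0,3
1,2,0,0,3,0
3,3,1,2,2,3
0,3,3,3,2,3
t=6: 0,0,3,1,0,3
1,2,0,0,3,1
3,3,1,2,2,3
0,3,3,3,2,3
t=7: 0,0,3,1,0,3
1,2,0,0,3,2
3,3,1,2,2,3
0,3,3,3,2,3
t=8: 0,0,3,1,0,3
1,2,0,0,3,3
3,3,1,2,2,3
0,3,3,3,2,3
t=9: 0,0,3,1,2,0
2,3,1,2,1,3
0,2,0,1,2,2
2,1,2,2,1,1
t=10: 0,0,3,1,2,1
2,3,1,2,2,0
0,2,0,1,2,3
2,1,2,2,1,1

2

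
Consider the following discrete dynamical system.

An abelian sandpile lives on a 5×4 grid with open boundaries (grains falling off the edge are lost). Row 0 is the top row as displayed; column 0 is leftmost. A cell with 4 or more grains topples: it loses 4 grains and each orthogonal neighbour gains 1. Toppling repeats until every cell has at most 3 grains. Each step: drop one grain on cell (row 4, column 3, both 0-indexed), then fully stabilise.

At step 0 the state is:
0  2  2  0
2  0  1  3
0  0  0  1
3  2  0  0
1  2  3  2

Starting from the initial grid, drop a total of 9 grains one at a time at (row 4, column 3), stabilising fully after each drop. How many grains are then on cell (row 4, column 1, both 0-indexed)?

[0] 0  2  2  0
2  0  1  3
0  0  0  1
3  2  0  0
1  2  3  2
[1] 0  2  2  0
2  0  1  3
0  0  0  1
3  2  0  0
1  2  3  3
[2] 0  2  2  0
2  0  1  3
0  0  0  1
3  2  1  1
1  3  0  1
[3] 0  2  2  0
2  0  1  3
0  0  0  1
3  2  1  1
1  3  0  2
[4] 0  2  2  0
2  0  1  3
0  0  0  1
3  2  1  1
1  3  0  3
[5] 0  2  2  0
2  0  1  3
0  0  0  1
3  2  1  2
1  3  1  0
[6] 0  2  2  0
2  0  1  3
0  0  0  1
3  2  1  2
1  3  1  1
[7] 0  2  2  0
2  0  1  3
0  0  0  1
3  2  1  2
1  3  1  2
[8] 0  2  2  0
2  0  1  3
0  0  0  1
3  2  1  2
1  3  1  3
[9] 0  2  2  0
2  0  1  3
0  0  0  1
3  2  1  3
1  3  2  0

3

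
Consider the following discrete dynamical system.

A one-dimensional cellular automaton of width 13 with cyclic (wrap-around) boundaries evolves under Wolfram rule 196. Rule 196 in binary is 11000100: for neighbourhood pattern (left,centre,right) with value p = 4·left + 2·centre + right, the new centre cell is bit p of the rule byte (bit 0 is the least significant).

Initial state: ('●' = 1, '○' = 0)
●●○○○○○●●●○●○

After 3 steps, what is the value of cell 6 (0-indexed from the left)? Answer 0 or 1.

0

t=0: ●●○○○○○●●●○●○
t=1: ○●○○○○○○●●○●○
t=2: ○●○○○○○○○●○●○
t=3: ○●○○○○○○○●○●○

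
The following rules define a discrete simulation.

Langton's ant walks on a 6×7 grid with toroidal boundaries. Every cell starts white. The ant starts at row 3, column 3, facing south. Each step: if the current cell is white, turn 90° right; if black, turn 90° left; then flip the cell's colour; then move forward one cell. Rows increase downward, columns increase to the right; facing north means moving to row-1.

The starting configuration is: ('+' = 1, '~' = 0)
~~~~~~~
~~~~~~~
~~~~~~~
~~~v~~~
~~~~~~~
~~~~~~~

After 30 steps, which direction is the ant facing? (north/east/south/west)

south

gen 0: ~~~~~~~
~~~~~~~
~~~~~~~
~~~v~~~
~~~~~~~
~~~~~~~
gen 1: ~~~~~~~
~~~~~~~
~~~~~~~
~~<+~~~
~~~~~~~
~~~~~~~
gen 2: ~~~~~~~
~~~~~~~
~~^~~~~
~~++~~~
~~~~~~~
~~~~~~~
gen 3: ~~~~~~~
~~~~~~~
~~+>~~~
~~++~~~
~~~~~~~
~~~~~~~
gen 4: ~~~~~~~
~~~~~~~
~~++~~~
~~+v~~~
~~~~~~~
~~~~~~~
gen 5: ~~~~~~~
~~~~~~~
~~++~~~
~~+~>~~
~~~~~~~
~~~~~~~
gen 6: ~~~~~~~
~~~~~~~
~~++~~~
~~+~+~~
~~~~v~~
~~~~~~~
gen 7: ~~~~~~~
~~~~~~~
~~++~~~
~~+~+~~
~~~<+~~
~~~~~~~
gen 8: ~~~~~~~
~~~~~~~
~~++~~~
~~+^+~~
~~~++~~
~~~~~~~
gen 9: ~~~~~~~
~~~~~~~
~~++~~~
~~++>~~
~~~++~~
~~~~~~~
gen 10: ~~~~~~~
~~~~~~~
~~++^~~
~~++~~~
~~~++~~
~~~~~~~
gen 11: ~~~~~~~
~~~~~~~
~~+++>~
~~++~~~
~~~++~~
~~~~~~~
gen 12: ~~~~~~~
~~~~~~~
~~++++~
~~++~v~
~~~++~~
~~~~~~~
gen 13: ~~~~~~~
~~~~~~~
~~++++~
~~++<+~
~~~++~~
~~~~~~~
gen 14: ~~~~~~~
~~~~~~~
~~++^+~
~~++++~
~~~++~~
~~~~~~~
gen 15: ~~~~~~~
~~~~~~~
~~+<~+~
~~++++~
~~~++~~
~~~~~~~
gen 16: ~~~~~~~
~~~~~~~
~~+~~+~
~~+v++~
~~~++~~
~~~~~~~
gen 17: ~~~~~~~
~~~~~~~
~~+~~+~
~~+~>+~
~~~++~~
~~~~~~~
gen 18: ~~~~~~~
~~~~~~~
~~+~^+~
~~+~~+~
~~~++~~
~~~~~~~
gen 19: ~~~~~~~
~~~~~~~
~~+~+>~
~~+~~+~
~~~++~~
~~~~~~~
gen 20: ~~~~~~~
~~~~~^~
~~+~+~~
~~+~~+~
~~~++~~
~~~~~~~
gen 21: ~~~~~~~
~~~~~+>
~~+~+~~
~~+~~+~
~~~++~~
~~~~~~~
gen 22: ~~~~~~~
~~~~~++
~~+~+~v
~~+~~+~
~~~++~~
~~~~~~~
gen 23: ~~~~~~~
~~~~~++
~~+~+<+
~~+~~+~
~~~++~~
~~~~~~~
gen 24: ~~~~~~~
~~~~~^+
~~+~+++
~~+~~+~
~~~++~~
~~~~~~~
gen 25: ~~~~~~~
~~~~<~+
~~+~+++
~~+~~+~
~~~++~~
~~~~~~~
gen 26: ~~~~^~~
~~~~+~+
~~+~+++
~~+~~+~
~~~++~~
~~~~~~~
gen 27: ~~~~+>~
~~~~+~+
~~+~+++
~~+~~+~
~~~++~~
~~~~~~~
gen 28: ~~~~++~
~~~~+v+
~~+~+++
~~+~~+~
~~~++~~
~~~~~~~
gen 29: ~~~~++~
~~~~<++
~~+~+++
~~+~~+~
~~~++~~
~~~~~~~
gen 30: ~~~~++~
~~~~~++
~~+~v++
~~+~~+~
~~~++~~
~~~~~~~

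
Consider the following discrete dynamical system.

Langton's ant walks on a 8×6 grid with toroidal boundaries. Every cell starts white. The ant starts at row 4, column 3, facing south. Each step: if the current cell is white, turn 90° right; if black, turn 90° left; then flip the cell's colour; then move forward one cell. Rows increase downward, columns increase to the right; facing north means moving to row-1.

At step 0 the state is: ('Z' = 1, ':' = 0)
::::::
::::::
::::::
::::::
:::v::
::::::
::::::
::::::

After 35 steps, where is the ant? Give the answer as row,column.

t=0: ::::::
::::::
::::::
::::::
:::v::
::::::
::::::
::::::
t=1: ::::::
::::::
::::::
::::::
::<Z::
::::::
::::::
::::::
t=2: ::::::
::::::
::::::
::^:::
::ZZ::
::::::
::::::
::::::
t=3: ::::::
::::::
::::::
::Z>::
::ZZ::
::::::
::::::
::::::
t=4: ::::::
::::::
::::::
::ZZ::
::Zv::
::::::
::::::
::::::
t=5: ::::::
::::::
::::::
::ZZ::
::Z:>:
::::::
::::::
::::::
t=6: ::::::
::::::
::::::
::ZZ::
::Z:Z:
::::v:
::::::
::::::
t=7: ::::::
::::::
::::::
::ZZ::
::Z:Z:
:::<Z:
::::::
::::::
t=8: ::::::
::::::
::::::
::ZZ::
::Z^Z:
:::ZZ:
::::::
::::::
t=9: ::::::
::::::
::::::
::ZZ::
::ZZ>:
:::ZZ:
::::::
::::::
t=10: ::::::
::::::
::::::
::ZZ^:
::ZZ::
:::ZZ:
::::::
::::::
t=11: ::::::
::::::
::::::
::ZZZ>
::ZZ::
:::ZZ:
::::::
::::::
t=12: ::::::
::::::
::::::
::ZZZZ
::ZZ:v
:::ZZ:
::::::
::::::
t=13: ::::::
::::::
::::::
::ZZZZ
::ZZ<Z
:::ZZ:
::::::
::::::
t=14: ::::::
::::::
::::::
::ZZ^Z
::ZZZZ
:::ZZ:
::::::
::::::
t=15: ::::::
::::::
::::::
::Z<:Z
::ZZZZ
:::ZZ:
::::::
::::::
t=16: ::::::
::::::
::::::
::Z::Z
::ZvZZ
:::ZZ:
::::::
::::::
t=17: ::::::
::::::
::::::
::Z::Z
::Z:>Z
:::ZZ:
::::::
::::::
t=18: ::::::
::::::
::::::
::Z:^Z
::Z::Z
:::ZZ:
::::::
::::::
t=19: ::::::
::::::
::::::
::Z:Z>
::Z::Z
:::ZZ:
::::::
::::::
t=20: ::::::
::::::
:::::^
::Z:Z:
::Z::Z
:::ZZ:
::::::
::::::
t=21: ::::::
::::::
>::::Z
::Z:Z:
::Z::Z
:::ZZ:
::::::
::::::
t=22: ::::::
::::::
Z::::Z
v:Z:Z:
::Z::Z
:::ZZ:
::::::
::::::
t=23: ::::::
::::::
Z::::Z
Z:Z:Z<
::Z::Z
:::ZZ:
::::::
::::::
t=24: ::::::
::::::
Z::::^
Z:Z:ZZ
::Z::Z
:::ZZ:
::::::
::::::
t=25: ::::::
::::::
Z:::<:
Z:Z:ZZ
::Z::Z
:::ZZ:
::::::
::::::
t=26: ::::::
::::^:
Z:::Z:
Z:Z:ZZ
::Z::Z
:::ZZ:
::::::
::::::
t=27: ::::::
::::Z>
Z:::Z:
Z:Z:ZZ
::Z::Z
:::ZZ:
::::::
::::::
t=28: ::::::
::::ZZ
Z:::Zv
Z:Z:ZZ
::Z::Z
:::ZZ:
::::::
::::::
t=29: ::::::
::::ZZ
Z:::<Z
Z:Z:ZZ
::Z::Z
:::ZZ:
::::::
::::::
t=30: ::::::
::::ZZ
Z::::Z
Z:Z:vZ
::Z::Z
:::ZZ:
::::::
::::::
t=31: ::::::
::::ZZ
Z::::Z
Z:Z::>
::Z::Z
:::ZZ:
::::::
::::::
t=32: ::::::
::::ZZ
Z::::^
Z:Z:::
::Z::Z
:::ZZ:
::::::
::::::
t=33: ::::::
::::ZZ
Z:::<:
Z:Z:::
::Z::Z
:::ZZ:
::::::
::::::
t=34: ::::::
::::^Z
Z:::Z:
Z:Z:::
::Z::Z
:::ZZ:
::::::
::::::
t=35: ::::::
:::<:Z
Z:::Z:
Z:Z:::
::Z::Z
:::ZZ:
::::::
::::::

1,3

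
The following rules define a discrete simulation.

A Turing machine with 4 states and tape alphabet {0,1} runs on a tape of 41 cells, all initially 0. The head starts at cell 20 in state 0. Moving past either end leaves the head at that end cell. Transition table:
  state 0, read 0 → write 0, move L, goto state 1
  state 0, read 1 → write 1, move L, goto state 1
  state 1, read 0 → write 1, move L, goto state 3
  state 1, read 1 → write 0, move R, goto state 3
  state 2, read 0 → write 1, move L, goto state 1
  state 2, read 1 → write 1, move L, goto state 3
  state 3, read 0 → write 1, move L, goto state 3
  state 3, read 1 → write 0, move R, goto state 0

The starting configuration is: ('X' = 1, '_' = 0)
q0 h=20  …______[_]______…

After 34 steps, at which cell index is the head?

gen 0: q0 h=20  …______[_]______…
gen 1: q1 h=19  …______[_]______…
gen 2: q3 h=18  …______[_]X_____…
gen 3: q3 h=17  …______[_]XX____…
gen 4: q3 h=16  …______[_]XXX___…
gen 5: q3 h=15  …______[_]XXXX__…
gen 6: q3 h=14  …______[_]XXXXX_…
gen 7: q3 h=13  …______[_]XXXXXX…
gen 8: q3 h=12  …______[_]XXXXXX…
gen 9: q3 h=11  …______[_]XXXXXX…
gen 10: q3 h=10  …______[_]XXXXXX…
gen 11: q3 h= 9  …______[_]XXXXXX…
gen 12: q3 h= 8  …______[_]XXXXXX…
gen 13: q3 h= 7  …______[_]XXXXXX…
gen 14: q3 h= 6  |______[_]XXXXXX…
gen 15: q3 h= 5  |_____[_]XXXXXX…
gen 16: q3 h= 4  |____[_]XXXXXX…
gen 17: q3 h= 3  |___[_]XXXXXX…
gen 18: q3 h= 2  |__[_]XXXXXX…
gen 19: q3 h= 1  |_[_]XXXXXX…
gen 20: q3 h= 0  |[_]XXXXXX…
gen 21: q3 h= 0  |[X]XXXXXX…
gen 22: q0 h= 1  |_[X]XXXXXX…
gen 23: q1 h= 0  |[_]XXXXXX…
gen 24: q3 h= 0  |[X]XXXXXX…
gen 25: q0 h= 1  |_[X]XXXXXX…
gen 26: q1 h= 0  |[_]XXXXXX…
gen 27: q3 h= 0  |[X]XXXXXX…
gen 28: q0 h= 1  |_[X]XXXXXX…
gen 29: q1 h= 0  |[_]XXXXXX…
gen 30: q3 h= 0  |[X]XXXXXX…
gen 31: q0 h= 1  |_[X]XXXXXX…
gen 32: q1 h= 0  |[_]XXXXXX…
gen 33: q3 h= 0  |[X]XXXXXX…
gen 34: q0 h= 1  |_[X]XXXXXX…

1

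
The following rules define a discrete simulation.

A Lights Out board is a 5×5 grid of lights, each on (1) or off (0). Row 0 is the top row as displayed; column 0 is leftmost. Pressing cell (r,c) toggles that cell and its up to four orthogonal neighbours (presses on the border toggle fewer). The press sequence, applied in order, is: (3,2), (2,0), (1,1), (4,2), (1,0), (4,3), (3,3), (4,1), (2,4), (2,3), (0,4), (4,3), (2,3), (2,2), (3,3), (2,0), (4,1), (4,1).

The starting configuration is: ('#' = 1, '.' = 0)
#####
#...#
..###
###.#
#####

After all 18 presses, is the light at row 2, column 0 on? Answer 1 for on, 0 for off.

1

[0] #####
#...#
..###
###.#
#####
[1] #####
#...#
...##
#..##
##.##
[2] #####
....#
##.##
...##
##.##
[3] #.###
###.#
#..##
...##
##.##
[4] #.###
###.#
#..##
..###
#.#.#
[5] ..###
..#.#
...##
..###
#.#.#
[6] ..###
..#.#
...##
..#.#
#..#.
[7] ..###
..#.#
....#
...#.
#....
[8] ..###
..#.#
....#
.#.#.
.##..
[9] ..###
..#..
...#.
.#.##
.##..
[10] ..###
..##.
..#.#
.#..#
.##..
[11] ..#..
..###
..#.#
.#..#
.##..
[12] ..#..
..###
..#.#
.#.##
.#.##
[13] ..#..
..#.#
...#.
.#..#
.#.##
[14] ..#..
....#
.##..
.##.#
.#.##
[15] ..#..
....#
.###.
.#.#.
.#..#
[16] ..#..
#...#
#.##.
##.#.
.#..#
[17] ..#..
#...#
#.##.
#..#.
#.#.#
[18] ..#..
#...#
#.##.
##.#.
.#..#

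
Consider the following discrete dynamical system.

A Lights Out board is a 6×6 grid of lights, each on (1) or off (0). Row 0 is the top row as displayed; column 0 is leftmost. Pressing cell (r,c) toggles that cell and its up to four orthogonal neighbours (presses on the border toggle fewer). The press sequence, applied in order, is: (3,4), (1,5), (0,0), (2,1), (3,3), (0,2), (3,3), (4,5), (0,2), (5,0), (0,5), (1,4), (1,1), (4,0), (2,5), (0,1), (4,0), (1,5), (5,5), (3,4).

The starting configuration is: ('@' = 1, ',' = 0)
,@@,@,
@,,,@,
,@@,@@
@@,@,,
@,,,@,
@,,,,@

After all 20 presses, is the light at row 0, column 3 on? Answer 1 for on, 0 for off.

0

gen 0: ,@@,@,
@,,,@,
,@@,@@
@@,@,,
@,,,@,
@,,,,@
gen 1: ,@@,@,
@,,,@,
,@@,,@
@@,,@@
@,,,,,
@,,,,@
gen 2: ,@@,@@
@,,,,@
,@@,,,
@@,,@@
@,,,,,
@,,,,@
gen 3: @,@,@@
,,,,,@
,@@,,,
@@,,@@
@,,,,,
@,,,,@
gen 4: @,@,@@
,@,,,@
@,,,,,
@,,,@@
@,,,,,
@,,,,@
gen 5: @,@,@@
,@,,,@
@,,@,,
@,@@,@
@,,@,,
@,,,,@
gen 6: @@,@@@
,@@,,@
@,,@,,
@,@@,@
@,,@,,
@,,,,@
gen 7: @@,@@@
,@@,,@
@,,,,,
@,,,@@
@,,,,,
@,,,,@
gen 8: @@,@@@
,@@,,@
@,,,,,
@,,,@,
@,,,@@
@,,,,,
gen 9: @,@,@@
,@,,,@
@,,,,,
@,,,@,
@,,,@@
@,,,,,
gen 10: @,@,@@
,@,,,@
@,,,,,
@,,,@,
,,,,@@
,@,,,,
gen 11: @,@,,,
,@,,,,
@,,,,,
@,,,@,
,,,,@@
,@,,,,
gen 12: @,@,@,
,@,@@@
@,,,@,
@,,,@,
,,,,@@
,@,,,,
gen 13: @@@,@,
@,@@@@
@@,,@,
@,,,@,
,,,,@@
,@,,,,
gen 14: @@@,@,
@,@@@@
@@,,@,
,,,,@,
@@,,@@
@@,,,,
gen 15: @@@,@,
@,@@@,
@@,,,@
,,,,@@
@@,,@@
@@,,,,
gen 16: ,,,,@,
@@@@@,
@@,,,@
,,,,@@
@@,,@@
@@,,,,
gen 17: ,,,,@,
@@@@@,
@@,,,@
@,,,@@
,,,,@@
,@,,,,
gen 18: ,,,,@@
@@@@,@
@@,,,,
@,,,@@
,,,,@@
,@,,,,
gen 19: ,,,,@@
@@@@,@
@@,,,,
@,,,@@
,,,,@,
,@,,@@
gen 20: ,,,,@@
@@@@,@
@@,,@,
@,,@,,
,,,,,,
,@,,@@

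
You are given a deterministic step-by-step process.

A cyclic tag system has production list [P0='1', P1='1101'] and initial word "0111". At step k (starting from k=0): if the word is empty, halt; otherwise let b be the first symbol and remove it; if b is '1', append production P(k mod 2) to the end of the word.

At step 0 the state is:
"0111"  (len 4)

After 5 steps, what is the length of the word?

k=0  "0111"  (len 4)
k=1  "111"  (len 3)
k=2  "111101"  (len 6)
k=3  "111011"  (len 6)
k=4  "110111101"  (len 9)
k=5  "101111011"  (len 9)

9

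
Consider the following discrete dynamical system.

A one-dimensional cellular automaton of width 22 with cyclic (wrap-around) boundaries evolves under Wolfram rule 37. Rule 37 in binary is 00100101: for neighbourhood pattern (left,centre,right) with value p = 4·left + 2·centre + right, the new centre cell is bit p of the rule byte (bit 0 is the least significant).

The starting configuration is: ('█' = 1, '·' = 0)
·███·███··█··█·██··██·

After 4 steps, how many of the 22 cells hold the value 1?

t=0: ·███·███··█··█·██··██·
t=1: ····█·····█··██·······
t=2: ███·█·███·█·····██████
t=3: ···███···██·███·······
t=4: ██·····█···█····██████

10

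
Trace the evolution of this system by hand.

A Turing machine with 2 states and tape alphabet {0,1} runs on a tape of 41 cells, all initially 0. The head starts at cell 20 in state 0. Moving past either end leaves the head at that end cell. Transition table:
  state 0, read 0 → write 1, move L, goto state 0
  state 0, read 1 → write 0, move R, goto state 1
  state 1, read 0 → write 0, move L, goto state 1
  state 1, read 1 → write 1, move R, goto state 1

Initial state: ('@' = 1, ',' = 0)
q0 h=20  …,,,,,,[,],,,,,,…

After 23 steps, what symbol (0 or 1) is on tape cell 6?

k=0  q0 h=20  …,,,,,,[,],,,,,,…
k=1  q0 h=19  …,,,,,,[,]@,,,,,…
k=2  q0 h=18  …,,,,,,[,]@@,,,,…
k=3  q0 h=17  …,,,,,,[,]@@@,,,…
k=4  q0 h=16  …,,,,,,[,]@@@@,,…
k=5  q0 h=15  …,,,,,,[,]@@@@@,…
k=6  q0 h=14  …,,,,,,[,]@@@@@@…
k=7  q0 h=13  …,,,,,,[,]@@@@@@…
k=8  q0 h=12  …,,,,,,[,]@@@@@@…
k=9  q0 h=11  …,,,,,,[,]@@@@@@…
k=10  q0 h=10  …,,,,,,[,]@@@@@@…
k=11  q0 h= 9  …,,,,,,[,]@@@@@@…
k=12  q0 h= 8  …,,,,,,[,]@@@@@@…
k=13  q0 h= 7  …,,,,,,[,]@@@@@@…
k=14  q0 h= 6  |,,,,,,[,]@@@@@@…
k=15  q0 h= 5  |,,,,,[,]@@@@@@…
k=16  q0 h= 4  |,,,,[,]@@@@@@…
k=17  q0 h= 3  |,,,[,]@@@@@@…
k=18  q0 h= 2  |,,[,]@@@@@@…
k=19  q0 h= 1  |,[,]@@@@@@…
k=20  q0 h= 0  |[,]@@@@@@…
k=21  q0 h= 0  |[@]@@@@@@…
k=22  q1 h= 1  |,[@]@@@@@@…
k=23  q1 h= 2  |,@[@]@@@@@@…

1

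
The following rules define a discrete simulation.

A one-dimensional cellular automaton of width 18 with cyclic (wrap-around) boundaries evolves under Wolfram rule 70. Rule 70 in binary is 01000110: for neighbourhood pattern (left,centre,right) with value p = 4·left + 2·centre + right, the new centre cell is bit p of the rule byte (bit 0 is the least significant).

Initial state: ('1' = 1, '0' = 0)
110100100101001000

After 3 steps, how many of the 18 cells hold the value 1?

step 0: 110100100101001000
step 1: 010101101101011001
step 2: 010100100101001011
step 3: 010101101101011001

10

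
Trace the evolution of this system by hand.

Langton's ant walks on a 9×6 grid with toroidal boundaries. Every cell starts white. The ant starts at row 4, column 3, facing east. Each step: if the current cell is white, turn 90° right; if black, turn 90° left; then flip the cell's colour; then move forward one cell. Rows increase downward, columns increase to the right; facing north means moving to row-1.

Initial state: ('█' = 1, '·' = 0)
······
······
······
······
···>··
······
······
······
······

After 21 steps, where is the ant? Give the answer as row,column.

t=0: ······
······
······
······
···>··
······
······
······
······
t=1: ······
······
······
······
···█··
···v··
······
······
······
t=2: ······
······
······
······
···█··
··<█··
······
······
······
t=3: ······
······
······
······
··^█··
··██··
······
······
······
t=4: ······
······
······
······
··█>··
··██··
······
······
······
t=5: ······
······
······
···^··
··█···
··██··
······
······
······
t=6: ······
······
······
···█>·
··█···
··██··
······
······
······
t=7: ······
······
······
···██·
··█·v·
··██··
······
······
······
t=8: ······
······
······
···██·
··█<█·
··██··
······
······
······
t=9: ······
······
······
···^█·
··███·
··██··
······
······
······
t=10: ······
······
······
··<·█·
··███·
··██··
······
······
······
t=11: ······
······
··^···
··█·█·
··███·
··██··
······
······
······
t=12: ······
······
··█>··
··█·█·
··███·
··██··
······
······
······
t=13: ······
······
··██··
··█v█·
··███·
··██··
······
······
······
t=14: ······
······
··██··
··<██·
··███·
··██··
······
······
······
t=15: ······
······
··██··
···██·
··v██·
··██··
······
······
······
t=16: ······
······
··██··
···██·
···>█·
··██··
······
······
······
t=17: ······
······
··██··
···^█·
····█·
··██··
······
······
······
t=18: ······
······
··██··
··<·█·
····█·
··██··
······
······
······
t=19: ······
······
··^█··
··█·█·
····█·
··██··
······
······
······
t=20: ······
······
·<·█··
··█·█·
····█·
··██··
······
······
······
t=21: ······
·^····
·█·█··
··█·█·
····█·
··██··
······
······
······

1,1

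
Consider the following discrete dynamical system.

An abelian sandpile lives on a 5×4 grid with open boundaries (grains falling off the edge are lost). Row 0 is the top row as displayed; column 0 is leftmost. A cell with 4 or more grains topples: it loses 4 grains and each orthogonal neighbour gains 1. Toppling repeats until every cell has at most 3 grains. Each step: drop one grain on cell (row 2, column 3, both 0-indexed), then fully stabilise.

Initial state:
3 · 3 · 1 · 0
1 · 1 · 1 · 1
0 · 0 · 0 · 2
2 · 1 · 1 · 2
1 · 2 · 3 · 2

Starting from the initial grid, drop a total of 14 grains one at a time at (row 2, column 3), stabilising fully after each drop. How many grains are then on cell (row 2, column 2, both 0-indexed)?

0

step 0: 3 · 3 · 1 · 0
1 · 1 · 1 · 1
0 · 0 · 0 · 2
2 · 1 · 1 · 2
1 · 2 · 3 · 2
step 1: 3 · 3 · 1 · 0
1 · 1 · 1 · 1
0 · 0 · 0 · 3
2 · 1 · 1 · 2
1 · 2 · 3 · 2
step 2: 3 · 3 · 1 · 0
1 · 1 · 1 · 2
0 · 0 · 1 · 0
2 · 1 · 1 · 3
1 · 2 · 3 · 2
step 3: 3 · 3 · 1 · 0
1 · 1 · 1 · 2
0 · 0 · 1 · 1
2 · 1 · 1 · 3
1 · 2 · 3 · 2
step 4: 3 · 3 · 1 · 0
1 · 1 · 1 · 2
0 · 0 · 1 · 2
2 · 1 · 1 · 3
1 · 2 · 3 · 2
step 5: 3 · 3 · 1 · 0
1 · 1 · 1 · 2
0 · 0 · 1 · 3
2 · 1 · 1 · 3
1 · 2 · 3 · 2
step 6: 3 · 3 · 1 · 0
1 · 1 · 1 · 3
0 · 0 · 2 · 1
2 · 1 · 2 · 0
1 · 2 · 3 · 3
step 7: 3 · 3 · 1 · 0
1 · 1 · 1 · 3
0 · 0 · 2 · 2
2 · 1 · 2 · 0
1 · 2 · 3 · 3
step 8: 3 · 3 · 1 · 0
1 · 1 · 1 · 3
0 · 0 · 2 · 3
2 · 1 · 2 · 0
1 · 2 · 3 · 3
step 9: 3 · 3 · 1 · 1
1 · 1 · 2 · 0
0 · 0 · 3 · 1
2 · 1 · 2 · 1
1 · 2 · 3 · 3
step 10: 3 · 3 · 1 · 1
1 · 1 · 2 · 0
0 · 0 · 3 · 2
2 · 1 · 2 · 1
1 · 2 · 3 · 3
step 11: 3 · 3 · 1 · 1
1 · 1 · 2 · 0
0 · 0 · 3 · 3
2 · 1 · 2 · 1
1 · 2 · 3 · 3
step 12: 3 · 3 · 1 · 1
1 · 1 · 3 · 1
0 · 1 · 0 · 1
2 · 1 · 3 · 2
1 · 2 · 3 · 3
step 13: 3 · 3 · 1 · 1
1 · 1 · 3 · 1
0 · 1 · 0 · 2
2 · 1 · 3 · 2
1 · 2 · 3 · 3
step 14: 3 · 3 · 1 · 1
1 · 1 · 3 · 1
0 · 1 · 0 · 3
2 · 1 · 3 · 2
1 · 2 · 3 · 3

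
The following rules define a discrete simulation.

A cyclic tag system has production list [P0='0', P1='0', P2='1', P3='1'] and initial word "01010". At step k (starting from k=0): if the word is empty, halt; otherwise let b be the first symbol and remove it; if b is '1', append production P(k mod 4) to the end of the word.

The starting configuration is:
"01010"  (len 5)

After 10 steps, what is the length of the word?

t=0: "01010"  (len 5)
t=1: "1010"  (len 4)
t=2: "0100"  (len 4)
t=3: "100"  (len 3)
t=4: "001"  (len 3)
t=5: "01"  (len 2)
t=6: "1"  (len 1)
t=7: "1"  (len 1)
t=8: "1"  (len 1)
t=9: "0"  (len 1)
t=10: (halted — word empty)

0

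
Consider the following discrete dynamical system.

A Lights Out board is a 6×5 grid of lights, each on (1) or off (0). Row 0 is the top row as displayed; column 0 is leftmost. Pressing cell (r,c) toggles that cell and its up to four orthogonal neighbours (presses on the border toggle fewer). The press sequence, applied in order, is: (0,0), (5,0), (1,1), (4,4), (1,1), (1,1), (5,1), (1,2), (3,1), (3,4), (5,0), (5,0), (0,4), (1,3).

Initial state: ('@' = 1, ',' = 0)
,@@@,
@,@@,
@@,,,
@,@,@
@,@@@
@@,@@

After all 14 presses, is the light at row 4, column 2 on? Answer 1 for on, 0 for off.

k=0  ,@@@,
@,@@,
@@,,,
@,@,@
@,@@@
@@,@@
k=1  @,@@,
,,@@,
@@,,,
@,@,@
@,@@@
@@,@@
k=2  @,@@,
,,@@,
@@,,,
@,@,@
,,@@@
,,,@@
k=3  @@@@,
@@,@,
@,,,,
@,@,@
,,@@@
,,,@@
k=4  @@@@,
@@,@,
@,,,,
@,@,,
,,@,,
,,,@,
k=5  @,@@,
,,@@,
@@,,,
@,@,,
,,@,,
,,,@,
k=6  @@@@,
@@,@,
@,,,,
@,@,,
,,@,,
,,,@,
k=7  @@@@,
@@,@,
@,,,,
@,@,,
,@@,,
@@@@,
k=8  @@,@,
@,@,,
@,@,,
@,@,,
,@@,,
@@@@,
k=9  @@,@,
@,@,,
@@@,,
,@,,,
,,@,,
@@@@,
k=10  @@,@,
@,@,,
@@@,@
,@,@@
,,@,@
@@@@,
k=11  @@,@,
@,@,,
@@@,@
,@,@@
@,@,@
,,@@,
k=12  @@,@,
@,@,,
@@@,@
,@,@@
,,@,@
@@@@,
k=13  @@,,@
@,@,@
@@@,@
,@,@@
,,@,@
@@@@,
k=14  @@,@@
@,,@,
@@@@@
,@,@@
,,@,@
@@@@,

1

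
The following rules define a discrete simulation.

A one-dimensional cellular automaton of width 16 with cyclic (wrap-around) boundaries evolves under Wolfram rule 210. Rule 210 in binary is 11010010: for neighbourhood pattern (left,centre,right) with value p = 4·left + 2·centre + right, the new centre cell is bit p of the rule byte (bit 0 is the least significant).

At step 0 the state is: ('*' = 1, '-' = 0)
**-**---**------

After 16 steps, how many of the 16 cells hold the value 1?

6

0) **-**---**------
1) -*--**-*-**----*
2) --**-*----**--*-
3) -*-*--*--*-***-*
4) ----**-**---**--
5) ---*-*--**-*-**-
6) --*---**-*----**
7) **-*-*-*--*--*-*
8) **------**-**---
9) -**----*-*--**-*
10) --**--*---**-*--
11) -*-***-*-*-*--*-
12) *---**------**-*
13) **-*-**----*-*--
14) -*----**--*---**
15) --*--*-***-*-*-*
16) **-**---**------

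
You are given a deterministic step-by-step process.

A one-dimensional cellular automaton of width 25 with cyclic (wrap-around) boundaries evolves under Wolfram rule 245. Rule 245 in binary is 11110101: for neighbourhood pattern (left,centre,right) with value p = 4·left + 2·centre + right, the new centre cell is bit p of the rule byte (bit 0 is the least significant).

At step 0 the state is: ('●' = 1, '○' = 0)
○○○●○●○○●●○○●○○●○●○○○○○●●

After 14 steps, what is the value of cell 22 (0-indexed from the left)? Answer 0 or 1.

[0] ○○○●○●○○●●○○●○○●○●○○○○○●●
[1] ●●○●●●●○○●●○●●○●●●●●●●○○●
[2] ●●●○●●●●○○●●○●●○●●●●●●●○○
[3] ○●●●○●●●●○○●●○●●○●●●●●●●○
[4] ○○●●●○●●●●○○●●○●●○●●●●●●●
[5] ●○○●●●○●●●●○○●●○●●○●●●●●●
[6] ●●○○●●●○●●●●○○●●○●●○●●●●●
[7] ●●●○○●●●○●●●●○○●●○●●○●●●●
[8] ●●●●○○●●●○●●●●○○●●○●●○●●●
[9] ●●●●●○○●●●○●●●●○○●●○●●○●●
[10] ●●●●●●○○●●●○●●●●○○●●○●●○●
[11] ●●●●●●●○○●●●○●●●●○○●●○●●○
[12] ○●●●●●●●○○●●●○●●●●○○●●○●●
[13] ●○●●●●●●●○○●●●○●●●●○○●●○●
[14] ●●○●●●●●●●○○●●●○●●●●○○●●○

1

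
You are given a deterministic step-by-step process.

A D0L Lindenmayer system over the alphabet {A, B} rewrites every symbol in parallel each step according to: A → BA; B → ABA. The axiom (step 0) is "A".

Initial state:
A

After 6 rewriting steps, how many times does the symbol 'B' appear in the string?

70

t=0: A
t=1: BA
t=2: ABABA
t=3: BAABABAABABA
t=4: ABABABAABABAABABABAABABAABABA
t=5: BAABABAABABAABABABAABABAABABABAABABAABABAABABABAABABAABABABAABABAABABA
t=6: ABABABAABABAABABABAABABAABABABAABABAABABAABABABAABABAABABA…ABABABAABABAABABABAABABAABABAABABABAABABAABABABAABABAABABA  (len 169)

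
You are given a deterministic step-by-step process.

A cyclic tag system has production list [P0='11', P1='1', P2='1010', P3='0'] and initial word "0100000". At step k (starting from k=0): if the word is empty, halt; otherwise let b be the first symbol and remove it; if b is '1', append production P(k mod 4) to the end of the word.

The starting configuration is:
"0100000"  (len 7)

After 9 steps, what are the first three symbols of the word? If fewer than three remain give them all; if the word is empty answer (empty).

0) "0100000"  (len 7)
1) "100000"  (len 6)
2) "000001"  (len 6)
3) "00001"  (len 5)
4) "0001"  (len 4)
5) "001"  (len 3)
6) "01"  (len 2)
7) "1"  (len 1)
8) "0"  (len 1)
9) (halted — word empty)

(empty)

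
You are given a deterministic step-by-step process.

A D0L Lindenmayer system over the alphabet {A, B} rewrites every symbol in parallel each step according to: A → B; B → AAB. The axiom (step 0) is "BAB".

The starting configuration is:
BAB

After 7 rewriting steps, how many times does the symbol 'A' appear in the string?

gen 0: BAB
gen 1: AABBAAB
gen 2: BBAABAABBBAAB
gen 3: AABAABBBAABBBAABAABAABBBAAB
gen 4: BBAABBBAABAABAABBBAABAABAABBBAABBBAABBBAABAABAABBBAAB
gen 5: AABAABBBAABAABAABBBAABBBAABBBAABAABAABBBAABBBAABBBAABAABAABBBAABAABAABBBAABAABAABBBAABBBAABBBAABAABAABBBAAB
gen 6: BBAABBBAABAABAABBBAABBBAABBBAABAABAABBBAABAABAABBBAABAABAA…BAABAABAABBBAABAABAABBBAABAABAABBBAABBBAABBBAABAABAABBBAAB  (len 213)
gen 7: AABAABBBAABAABAABBBAABBBAABBBAABAABAABBBAABAABAABBBAABAABA…BAABAABAABBBAABAABAABBBAABAABAABBBAABBBAABBBAABAABAABBBAAB  (len 427)

214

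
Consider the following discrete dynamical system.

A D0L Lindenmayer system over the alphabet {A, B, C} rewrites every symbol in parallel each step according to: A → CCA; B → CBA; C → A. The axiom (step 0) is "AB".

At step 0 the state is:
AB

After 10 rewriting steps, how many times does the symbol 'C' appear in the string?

k=0  AB
k=1  CCACBA
k=2  AACCAACBACCA
k=3  CCACCAAACCACCAACBACCAAACCA
k=4  AACCAAACCACCACCAAACCAAACCACCAACBACCAAACCACCACCAAACCA
k=5  CCACCAAACCACCACCAAACCAAACCAAACCACCACCAAACCACCACCAAACCAAACCACCAACBACCAAACCACCACCAAACCAAACCAAACCACCACCAAACCA
k=6  AACCAAACCACCACCAAACCAAACCAAACCACCACCAAACCACCACCAAACCACCACC…ACCACCACCAAACCACCACCAAACCACCACCAAACCAAACCAAACCACCACCAAACCA  (len 212)
k=7  CCACCAAACCACCACCAAACCAAACCAAACCACCACCAAACCACCACCAAACCACCAC…ACCACCACCAAACCACCACCAAACCACCACCAAACCAAACCAAACCACCACCAAACCA  (len 426)
k=8  AACCAAACCACCACCAAACCAAACCAAACCACCACCAAACCACCACCAAACCACCACC…ACCACCACCAAACCACCACCAAACCACCACCAAACCAAACCAAACCACCACCAAACCA  (len 852)
k=9  CCACCAAACCACCACCAAACCAAACCAAACCACCACCAAACCACCACCAAACCACCAC…ACCACCACCAAACCACCACCAAACCACCACCAAACCAAACCAAACCACCACCAAACCA  (len 1706)
k=10  AACCAAACCACCACCAAACCAAACCAAACCACCACCAAACCACCACCAAACCACCACC…ACCACCACCAAACCACCACCAAACCACCACCAAACCAAACCAAACCACCACCAAACCA  (len 3412)

1705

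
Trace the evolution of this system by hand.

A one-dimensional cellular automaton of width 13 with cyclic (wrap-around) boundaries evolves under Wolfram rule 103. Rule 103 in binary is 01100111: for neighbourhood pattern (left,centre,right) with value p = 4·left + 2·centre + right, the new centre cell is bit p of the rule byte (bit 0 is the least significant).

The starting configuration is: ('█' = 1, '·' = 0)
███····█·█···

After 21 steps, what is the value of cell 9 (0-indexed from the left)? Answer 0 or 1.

1

0) ███····█·█···
1) ··█·██████·██
2) ·███·····██·█
3) █··█·████·███
4) █·███···██···
5) ██··█·██·█·██
6) ·█·███·████··
7) ███··██···█·█
8) ··█·█·█·████·
9) ████████···█·
10) ·······█·████
11) ·████████···█
12) █·······█·███
13) █·████████···
14) ██·······█·██
15) ·█·████████··
16) ███·······█·█
17) ··█·████████·
18) ████·······█·
19) ···█·████████
20) ·████·······█
21) █···█·███████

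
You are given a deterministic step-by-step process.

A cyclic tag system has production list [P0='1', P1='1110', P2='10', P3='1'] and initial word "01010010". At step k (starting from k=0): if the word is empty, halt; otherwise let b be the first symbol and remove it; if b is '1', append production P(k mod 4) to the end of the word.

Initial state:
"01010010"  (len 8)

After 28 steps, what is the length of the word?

0) "01010010"  (len 8)
1) "1010010"  (len 7)
2) "0100101110"  (len 10)
3) "100101110"  (len 9)
4) "001011101"  (len 9)
5) "01011101"  (len 8)
6) "1011101"  (len 7)
7) "01110110"  (len 8)
8) "1110110"  (len 7)
9) "1101101"  (len 7)
10) "1011011110"  (len 10)
11) "01101111010"  (len 11)
12) "1101111010"  (len 10)
13) "1011110101"  (len 10)
14) "0111101011110"  (len 13)
15) "111101011110"  (len 12)
16) "111010111101"  (len 12)
17) "110101111011"  (len 12)
18) "101011110111110"  (len 15)
19) "0101111011111010"  (len 16)
20) "101111011111010"  (len 15)
21) "011110111110101"  (len 15)
22) "11110111110101"  (len 14)
23) "111011111010110"  (len 15)
24) "110111110101101"  (len 15)
25) "101111101011011"  (len 15)
26) "011111010110111110"  (len 18)
27) "11111010110111110"  (len 17)
28) "11110101101111101"  (len 17)

17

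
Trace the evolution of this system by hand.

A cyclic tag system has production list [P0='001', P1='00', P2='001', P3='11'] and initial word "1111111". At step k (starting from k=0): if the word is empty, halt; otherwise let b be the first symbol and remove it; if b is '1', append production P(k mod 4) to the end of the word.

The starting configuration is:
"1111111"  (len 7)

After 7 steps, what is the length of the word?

18

t=0: "1111111"  (len 7)
t=1: "111111001"  (len 9)
t=2: "1111100100"  (len 10)
t=3: "111100100001"  (len 12)
t=4: "1110010000111"  (len 13)
t=5: "110010000111001"  (len 15)
t=6: "1001000011100100"  (len 16)
t=7: "001000011100100001"  (len 18)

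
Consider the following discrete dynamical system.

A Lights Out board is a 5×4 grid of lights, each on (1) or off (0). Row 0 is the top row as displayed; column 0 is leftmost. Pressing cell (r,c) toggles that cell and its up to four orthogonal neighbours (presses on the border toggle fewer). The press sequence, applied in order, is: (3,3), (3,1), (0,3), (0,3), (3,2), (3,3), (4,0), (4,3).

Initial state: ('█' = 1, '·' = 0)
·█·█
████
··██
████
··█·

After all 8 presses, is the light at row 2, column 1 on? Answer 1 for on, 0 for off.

1

step 0: ·█·█
████
··██
████
··█·
step 1: ·█·█
████
··█·
██··
··██
step 2: ·█·█
████
·██·
··█·
·███
step 3: ·██·
███·
·██·
··█·
·███
step 4: ·█·█
████
·██·
··█·
·███
step 5: ·█·█
████
·█··
·█·█
·█·█
step 6: ·█·█
████
·█·█
·██·
·█··
step 7: ·█·█
████
·█·█
███·
█···
step 8: ·█·█
████
·█·█
████
█·██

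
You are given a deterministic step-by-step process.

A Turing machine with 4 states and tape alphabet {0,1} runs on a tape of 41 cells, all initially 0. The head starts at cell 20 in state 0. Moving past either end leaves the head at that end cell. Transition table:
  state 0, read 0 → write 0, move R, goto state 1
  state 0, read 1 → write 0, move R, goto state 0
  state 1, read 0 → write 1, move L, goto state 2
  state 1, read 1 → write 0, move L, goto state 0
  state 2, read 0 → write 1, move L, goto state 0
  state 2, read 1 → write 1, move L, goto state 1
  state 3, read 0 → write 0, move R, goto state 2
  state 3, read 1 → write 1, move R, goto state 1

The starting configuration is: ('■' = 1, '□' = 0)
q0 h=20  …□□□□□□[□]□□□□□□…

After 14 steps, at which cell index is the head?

[0] q0 h=20  …□□□□□□[□]□□□□□□…
[1] q1 h=21  …□□□□□□[□]□□□□□□…
[2] q2 h=20  …□□□□□□[□]■□□□□□…
[3] q0 h=19  …□□□□□□[□]■■□□□□…
[4] q1 h=20  …□□□□□□[■]■□□□□□…
[5] q0 h=19  …□□□□□□[□]□■□□□□…
[6] q1 h=20  …□□□□□□[□]■□□□□□…
[7] q2 h=19  …□□□□□□[□]■■□□□□…
[8] q0 h=18  …□□□□□□[□]■■■□□□…
[9] q1 h=19  …□□□□□□[■]■■□□□□…
[10] q0 h=18  …□□□□□□[□]□■■□□□…
[11] q1 h=19  …□□□□□□[□]■■□□□□…
[12] q2 h=18  …□□□□□□[□]■■■□□□…
[13] q0 h=17  …□□□□□□[□]■■■■□□…
[14] q1 h=18  …□□□□□□[■]■■■□□□…

18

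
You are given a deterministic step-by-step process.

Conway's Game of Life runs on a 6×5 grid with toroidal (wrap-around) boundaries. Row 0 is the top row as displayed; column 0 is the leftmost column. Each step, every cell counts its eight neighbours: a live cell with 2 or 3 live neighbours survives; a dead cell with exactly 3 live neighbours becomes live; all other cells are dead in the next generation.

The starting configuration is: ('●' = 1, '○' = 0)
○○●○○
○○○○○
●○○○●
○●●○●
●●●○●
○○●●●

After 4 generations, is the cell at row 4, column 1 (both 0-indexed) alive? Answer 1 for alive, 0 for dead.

1

k=0  ○○●○○
○○○○○
●○○○●
○●●○●
●●●○●
○○●●●
k=1  ○○●○○
○○○○○
●●○●●
○○●○○
○○○○○
○○○○●
k=2  ○○○○○
●●●●●
●●●●●
●●●●●
○○○○○
○○○○○
k=3  ●●●●●
○○○○○
○○○○○
○○○○○
●●●●●
○○○○○
k=4  ●●●●●
●●●●●
○○○○○
●●●●●
●●●●●
○○○○○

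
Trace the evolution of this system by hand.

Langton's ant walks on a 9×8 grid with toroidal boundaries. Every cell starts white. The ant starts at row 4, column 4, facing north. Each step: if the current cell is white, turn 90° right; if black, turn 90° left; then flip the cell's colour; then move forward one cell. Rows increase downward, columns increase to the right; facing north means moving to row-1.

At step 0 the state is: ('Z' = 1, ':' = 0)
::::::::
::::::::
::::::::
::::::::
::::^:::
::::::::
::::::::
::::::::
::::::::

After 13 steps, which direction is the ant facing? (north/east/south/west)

[0] ::::::::
::::::::
::::::::
::::::::
::::^:::
::::::::
::::::::
::::::::
::::::::
[1] ::::::::
::::::::
::::::::
::::::::
::::Z>::
::::::::
::::::::
::::::::
::::::::
[2] ::::::::
::::::::
::::::::
::::::::
::::ZZ::
:::::v::
::::::::
::::::::
::::::::
[3] ::::::::
::::::::
::::::::
::::::::
::::ZZ::
::::<Z::
::::::::
::::::::
::::::::
[4] ::::::::
::::::::
::::::::
::::::::
::::^Z::
::::ZZ::
::::::::
::::::::
::::::::
[5] ::::::::
::::::::
::::::::
::::::::
:::<:Z::
::::ZZ::
::::::::
::::::::
::::::::
[6] ::::::::
::::::::
::::::::
:::^::::
:::Z:Z::
::::ZZ::
::::::::
::::::::
::::::::
[7] ::::::::
::::::::
::::::::
:::Z>:::
:::Z:Z::
::::ZZ::
::::::::
::::::::
::::::::
[8] ::::::::
::::::::
::::::::
:::ZZ:::
:::ZvZ::
::::ZZ::
::::::::
::::::::
::::::::
[9] ::::::::
::::::::
::::::::
:::ZZ:::
:::<ZZ::
::::ZZ::
::::::::
::::::::
::::::::
[10] ::::::::
::::::::
::::::::
:::ZZ:::
::::ZZ::
:::vZZ::
::::::::
::::::::
::::::::
[11] ::::::::
::::::::
::::::::
:::ZZ:::
::::ZZ::
::<ZZZ::
::::::::
::::::::
::::::::
[12] ::::::::
::::::::
::::::::
:::ZZ:::
::^:ZZ::
::ZZZZ::
::::::::
::::::::
::::::::
[13] ::::::::
::::::::
::::::::
:::ZZ:::
::Z>ZZ::
::ZZZZ::
::::::::
::::::::
::::::::

east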